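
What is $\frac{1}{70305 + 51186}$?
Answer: $\frac{1}{121491} \approx 8.2311 \cdot 10^{-6}$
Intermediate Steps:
$\frac{1}{70305 + 51186} = \frac{1}{121491}$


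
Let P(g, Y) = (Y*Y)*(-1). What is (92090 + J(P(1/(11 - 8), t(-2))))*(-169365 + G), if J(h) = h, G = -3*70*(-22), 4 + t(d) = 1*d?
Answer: -15165436230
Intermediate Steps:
t(d) = -4 + d (t(d) = -4 + 1*d = -4 + d)
G = 4620 (G = -210*(-22) = 4620)
P(g, Y) = -Y² (P(g, Y) = Y²*(-1) = -Y²)
(92090 + J(P(1/(11 - 8), t(-2))))*(-169365 + G) = (92090 - (-4 - 2)²)*(-169365 + 4620) = (92090 - 1*(-6)²)*(-164745) = (92090 - 1*36)*(-164745) = (92090 - 36)*(-164745) = 92054*(-164745) = -15165436230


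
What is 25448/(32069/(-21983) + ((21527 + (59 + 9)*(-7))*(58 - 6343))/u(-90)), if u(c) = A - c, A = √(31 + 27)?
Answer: -146436225636231725657632/8459229513725003151869087 - 1627067570683971962520*√58/8459229513725003151869087 ≈ -0.018776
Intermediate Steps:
A = √58 ≈ 7.6158
u(c) = √58 - c
25448/(32069/(-21983) + ((21527 + (59 + 9)*(-7))*(58 - 6343))/u(-90)) = 25448/(32069/(-21983) + ((21527 + (59 + 9)*(-7))*(58 - 6343))/(√58 - 1*(-90))) = 25448/(32069*(-1/21983) + ((21527 + 68*(-7))*(-6285))/(√58 + 90)) = 25448/(-32069/21983 + ((21527 - 476)*(-6285))/(90 + √58)) = 25448/(-32069/21983 + (21051*(-6285))/(90 + √58)) = 25448/(-32069/21983 - 132305535/(90 + √58))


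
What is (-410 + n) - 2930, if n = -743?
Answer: -4083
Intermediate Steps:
(-410 + n) - 2930 = (-410 - 743) - 2930 = -1153 - 2930 = -4083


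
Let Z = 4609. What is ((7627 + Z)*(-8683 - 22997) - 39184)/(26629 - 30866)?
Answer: 387675664/4237 ≈ 91498.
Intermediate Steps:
((7627 + Z)*(-8683 - 22997) - 39184)/(26629 - 30866) = ((7627 + 4609)*(-8683 - 22997) - 39184)/(26629 - 30866) = (12236*(-31680) - 39184)/(-4237) = (-387636480 - 39184)*(-1/4237) = -387675664*(-1/4237) = 387675664/4237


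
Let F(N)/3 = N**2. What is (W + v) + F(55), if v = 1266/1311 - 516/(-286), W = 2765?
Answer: 740066532/62491 ≈ 11843.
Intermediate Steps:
v = 173092/62491 (v = 1266*(1/1311) - 516*(-1/286) = 422/437 + 258/143 = 173092/62491 ≈ 2.7699)
F(N) = 3*N**2
(W + v) + F(55) = (2765 + 173092/62491) + 3*55**2 = 172960707/62491 + 3*3025 = 172960707/62491 + 9075 = 740066532/62491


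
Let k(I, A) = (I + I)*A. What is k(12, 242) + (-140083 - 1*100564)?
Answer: -234839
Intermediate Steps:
k(I, A) = 2*A*I (k(I, A) = (2*I)*A = 2*A*I)
k(12, 242) + (-140083 - 1*100564) = 2*242*12 + (-140083 - 1*100564) = 5808 + (-140083 - 100564) = 5808 - 240647 = -234839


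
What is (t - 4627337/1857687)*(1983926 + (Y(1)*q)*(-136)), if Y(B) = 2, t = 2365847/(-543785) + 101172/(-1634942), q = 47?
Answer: -78582012648188907288296/5774788500987615 ≈ -1.3608e+7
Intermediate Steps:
t = -178319929177/40411678885 (t = 2365847*(-1/543785) + 101172*(-1/1634942) = -215077/49435 - 50586/817471 = -178319929177/40411678885 ≈ -4.4126)
(t - 4627337/1857687)*(1983926 + (Y(1)*q)*(-136)) = (-178319929177/40411678885 - 4627337/1857687)*(1983926 + (2*47)*(-136)) = (-178319929177/40411678885 - 4627337*1/1857687)*(1983926 + 94*(-136)) = (-178319929177/40411678885 - 355949/142899)*(1983926 - 12784) = -39866236246900988/5774788500987615*1971142 = -78582012648188907288296/5774788500987615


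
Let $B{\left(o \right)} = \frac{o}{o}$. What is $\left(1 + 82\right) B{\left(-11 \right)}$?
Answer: $83$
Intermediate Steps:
$B{\left(o \right)} = 1$
$\left(1 + 82\right) B{\left(-11 \right)} = \left(1 + 82\right) 1 = 83 \cdot 1 = 83$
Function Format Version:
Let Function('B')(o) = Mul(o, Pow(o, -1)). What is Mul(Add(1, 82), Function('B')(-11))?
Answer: 83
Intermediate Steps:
Function('B')(o) = 1
Mul(Add(1, 82), Function('B')(-11)) = Mul(Add(1, 82), 1) = Mul(83, 1) = 83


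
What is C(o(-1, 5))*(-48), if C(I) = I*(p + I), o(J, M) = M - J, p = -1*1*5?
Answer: -288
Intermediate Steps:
p = -5 (p = -1*5 = -5)
C(I) = I*(-5 + I)
C(o(-1, 5))*(-48) = ((5 - 1*(-1))*(-5 + (5 - 1*(-1))))*(-48) = ((5 + 1)*(-5 + (5 + 1)))*(-48) = (6*(-5 + 6))*(-48) = (6*1)*(-48) = 6*(-48) = -288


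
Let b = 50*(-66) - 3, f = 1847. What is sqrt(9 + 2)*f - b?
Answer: 3303 + 1847*sqrt(11) ≈ 9428.8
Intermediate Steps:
b = -3303 (b = -3300 - 3 = -3303)
sqrt(9 + 2)*f - b = sqrt(9 + 2)*1847 - 1*(-3303) = sqrt(11)*1847 + 3303 = 1847*sqrt(11) + 3303 = 3303 + 1847*sqrt(11)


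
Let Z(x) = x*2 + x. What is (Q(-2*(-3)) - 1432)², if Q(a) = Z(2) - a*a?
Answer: 2137444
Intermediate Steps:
Z(x) = 3*x (Z(x) = 2*x + x = 3*x)
Q(a) = 6 - a² (Q(a) = 3*2 - a*a = 6 - a²)
(Q(-2*(-3)) - 1432)² = ((6 - (-2*(-3))²) - 1432)² = ((6 - 1*6²) - 1432)² = ((6 - 1*36) - 1432)² = ((6 - 36) - 1432)² = (-30 - 1432)² = (-1462)² = 2137444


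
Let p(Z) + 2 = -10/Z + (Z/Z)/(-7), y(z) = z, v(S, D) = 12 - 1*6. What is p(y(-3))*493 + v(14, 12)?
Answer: 12451/21 ≈ 592.90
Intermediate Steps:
v(S, D) = 6 (v(S, D) = 12 - 6 = 6)
p(Z) = -15/7 - 10/Z (p(Z) = -2 + (-10/Z + (Z/Z)/(-7)) = -2 + (-10/Z + 1*(-1/7)) = -2 + (-10/Z - 1/7) = -2 + (-1/7 - 10/Z) = -15/7 - 10/Z)
p(y(-3))*493 + v(14, 12) = (-15/7 - 10/(-3))*493 + 6 = (-15/7 - 10*(-1/3))*493 + 6 = (-15/7 + 10/3)*493 + 6 = (25/21)*493 + 6 = 12325/21 + 6 = 12451/21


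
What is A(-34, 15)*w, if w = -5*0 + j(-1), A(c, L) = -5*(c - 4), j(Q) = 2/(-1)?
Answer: -380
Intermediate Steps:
j(Q) = -2 (j(Q) = 2*(-1) = -2)
A(c, L) = 20 - 5*c (A(c, L) = -5*(-4 + c) = 20 - 5*c)
w = -2 (w = -5*0 - 2 = 0 - 2 = -2)
A(-34, 15)*w = (20 - 5*(-34))*(-2) = (20 + 170)*(-2) = 190*(-2) = -380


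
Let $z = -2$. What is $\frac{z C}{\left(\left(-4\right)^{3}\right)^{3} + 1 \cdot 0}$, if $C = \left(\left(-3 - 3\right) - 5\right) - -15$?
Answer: $\frac{1}{32768} \approx 3.0518 \cdot 10^{-5}$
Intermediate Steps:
$C = 4$ ($C = \left(-6 - 5\right) + 15 = -11 + 15 = 4$)
$\frac{z C}{\left(\left(-4\right)^{3}\right)^{3} + 1 \cdot 0} = \frac{\left(-2\right) 4}{\left(\left(-4\right)^{3}\right)^{3} + 1 \cdot 0} = - \frac{8}{\left(-64\right)^{3} + 0} = - \frac{8}{-262144 + 0} = - \frac{8}{-262144} = \left(-8\right) \left(- \frac{1}{262144}\right) = \frac{1}{32768}$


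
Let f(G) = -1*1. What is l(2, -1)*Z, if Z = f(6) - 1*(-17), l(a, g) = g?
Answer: -16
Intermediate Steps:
f(G) = -1
Z = 16 (Z = -1 - 1*(-17) = -1 + 17 = 16)
l(2, -1)*Z = -1*16 = -16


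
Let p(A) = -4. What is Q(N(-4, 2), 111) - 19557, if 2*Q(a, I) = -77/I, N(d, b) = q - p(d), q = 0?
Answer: -4341731/222 ≈ -19557.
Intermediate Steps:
N(d, b) = 4 (N(d, b) = 0 - 1*(-4) = 0 + 4 = 4)
Q(a, I) = -77/(2*I) (Q(a, I) = (-77/I)/2 = -77/(2*I))
Q(N(-4, 2), 111) - 19557 = -77/2/111 - 19557 = -77/2*1/111 - 19557 = -77/222 - 19557 = -4341731/222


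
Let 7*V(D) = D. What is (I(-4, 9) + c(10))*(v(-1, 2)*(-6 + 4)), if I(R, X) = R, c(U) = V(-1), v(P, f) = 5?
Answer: 290/7 ≈ 41.429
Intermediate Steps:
V(D) = D/7
c(U) = -⅐ (c(U) = (⅐)*(-1) = -⅐)
(I(-4, 9) + c(10))*(v(-1, 2)*(-6 + 4)) = (-4 - ⅐)*(5*(-6 + 4)) = -145*(-2)/7 = -29/7*(-10) = 290/7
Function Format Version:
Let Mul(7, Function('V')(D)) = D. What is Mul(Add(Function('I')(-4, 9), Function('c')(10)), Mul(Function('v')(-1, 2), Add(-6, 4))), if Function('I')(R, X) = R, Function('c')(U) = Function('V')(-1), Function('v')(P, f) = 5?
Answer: Rational(290, 7) ≈ 41.429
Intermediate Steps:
Function('V')(D) = Mul(Rational(1, 7), D)
Function('c')(U) = Rational(-1, 7) (Function('c')(U) = Mul(Rational(1, 7), -1) = Rational(-1, 7))
Mul(Add(Function('I')(-4, 9), Function('c')(10)), Mul(Function('v')(-1, 2), Add(-6, 4))) = Mul(Add(-4, Rational(-1, 7)), Mul(5, Add(-6, 4))) = Mul(Rational(-29, 7), Mul(5, -2)) = Mul(Rational(-29, 7), -10) = Rational(290, 7)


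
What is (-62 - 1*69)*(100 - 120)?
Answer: 2620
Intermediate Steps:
(-62 - 1*69)*(100 - 120) = (-62 - 69)*(-20) = -131*(-20) = 2620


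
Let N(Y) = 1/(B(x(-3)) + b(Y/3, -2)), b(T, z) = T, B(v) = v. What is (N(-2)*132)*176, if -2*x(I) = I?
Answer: 139392/5 ≈ 27878.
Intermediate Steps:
x(I) = -I/2
N(Y) = 1/(3/2 + Y/3) (N(Y) = 1/(-½*(-3) + Y/3) = 1/(3/2 + Y*(⅓)) = 1/(3/2 + Y/3))
(N(-2)*132)*176 = ((6/(9 + 2*(-2)))*132)*176 = ((6/(9 - 4))*132)*176 = ((6/5)*132)*176 = (792/5)*176 = 139392/5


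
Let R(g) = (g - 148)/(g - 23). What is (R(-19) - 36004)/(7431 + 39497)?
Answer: -1512001/1970976 ≈ -0.76713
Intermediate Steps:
R(g) = (-148 + g)/(-23 + g)
(R(-19) - 36004)/(7431 + 39497) = ((-148 - 19)/(-23 - 19) - 36004)/(7431 + 39497) = (-167/(-42) - 36004)/46928 = (-1/42*(-167) - 36004)*(1/46928) = (167/42 - 36004)*(1/46928) = -1512001/42*1/46928 = -1512001/1970976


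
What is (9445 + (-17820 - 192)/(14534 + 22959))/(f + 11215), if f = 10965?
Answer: 354103373/831594740 ≈ 0.42581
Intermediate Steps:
(9445 + (-17820 - 192)/(14534 + 22959))/(f + 11215) = (9445 + (-17820 - 192)/(14534 + 22959))/(10965 + 11215) = (9445 - 18012/37493)/22180 = (9445 - 18012*1/37493)*(1/22180) = (9445 - 18012/37493)*(1/22180) = (354103373/37493)*(1/22180) = 354103373/831594740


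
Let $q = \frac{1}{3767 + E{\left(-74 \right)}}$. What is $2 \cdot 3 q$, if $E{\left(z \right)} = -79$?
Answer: $\frac{3}{1844} \approx 0.0016269$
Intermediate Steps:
$q = \frac{1}{3688}$ ($q = \frac{1}{3767 - 79} = \frac{1}{3688} \approx 0.00027115$)
$2 \cdot 3 q = 2 \cdot 3 \cdot \frac{1}{3688} = 6 \cdot \frac{1}{3688} = \frac{3}{1844}$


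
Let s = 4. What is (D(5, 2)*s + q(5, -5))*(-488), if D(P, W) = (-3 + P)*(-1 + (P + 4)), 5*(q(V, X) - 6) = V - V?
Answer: -34160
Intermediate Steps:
q(V, X) = 6 (q(V, X) = 6 + (V - V)/5 = 6 + (1/5)*0 = 6 + 0 = 6)
D(P, W) = (-3 + P)*(3 + P) (D(P, W) = (-3 + P)*(-1 + (4 + P)) = (-3 + P)*(3 + P))
(D(5, 2)*s + q(5, -5))*(-488) = ((-9 + 5**2)*4 + 6)*(-488) = ((-9 + 25)*4 + 6)*(-488) = (16*4 + 6)*(-488) = (64 + 6)*(-488) = 70*(-488) = -34160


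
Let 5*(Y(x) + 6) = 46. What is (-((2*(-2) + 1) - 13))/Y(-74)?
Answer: 5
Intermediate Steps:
Y(x) = 16/5 (Y(x) = -6 + (⅕)*46 = -6 + 46/5 = 16/5)
(-((2*(-2) + 1) - 13))/Y(-74) = (-((2*(-2) + 1) - 13))/(16/5) = -((-4 + 1) - 13)*(5/16) = -(-3 - 13)*(5/16) = -1*(-16)*(5/16) = 16*(5/16) = 5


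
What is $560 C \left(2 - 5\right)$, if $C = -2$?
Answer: $3360$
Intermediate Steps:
$560 C \left(2 - 5\right) = 560 \left(- 2 \left(2 - 5\right)\right) = 560 \left(\left(-2\right) \left(-3\right)\right) = 560 \cdot 6 = 3360$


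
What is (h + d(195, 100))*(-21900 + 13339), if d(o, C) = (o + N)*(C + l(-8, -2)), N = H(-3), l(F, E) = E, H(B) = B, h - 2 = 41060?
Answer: -512615558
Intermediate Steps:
h = 41062 (h = 2 + 41060 = 41062)
N = -3
d(o, C) = (-3 + o)*(-2 + C) (d(o, C) = (o - 3)*(C - 2) = (-3 + o)*(-2 + C))
(h + d(195, 100))*(-21900 + 13339) = (41062 + (6 - 3*100 - 2*195 + 100*195))*(-21900 + 13339) = (41062 + (6 - 300 - 390 + 19500))*(-8561) = (41062 + 18816)*(-8561) = 59878*(-8561) = -512615558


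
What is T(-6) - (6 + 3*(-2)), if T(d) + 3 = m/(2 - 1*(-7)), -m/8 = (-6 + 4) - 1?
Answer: -⅓ ≈ -0.33333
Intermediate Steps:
m = 24 (m = -8*((-6 + 4) - 1) = -8*(-2 - 1) = -8*(-3) = 24)
T(d) = -⅓ (T(d) = -3 + 24/(2 - 1*(-7)) = -3 + 24/(2 + 7) = -3 + 24/9 = -3 + 24*(⅑) = -3 + 8/3 = -⅓)
T(-6) - (6 + 3*(-2)) = -⅓ - (6 + 3*(-2)) = -⅓ - (6 - 6) = -⅓ - 1*0 = -⅓ + 0 = -⅓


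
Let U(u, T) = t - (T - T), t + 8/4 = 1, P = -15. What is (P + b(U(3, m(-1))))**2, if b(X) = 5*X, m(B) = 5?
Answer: 400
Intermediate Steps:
t = -1 (t = -2 + 1 = -1)
U(u, T) = -1 (U(u, T) = -1 - (T - T) = -1 - 1*0 = -1 + 0 = -1)
(P + b(U(3, m(-1))))**2 = (-15 + 5*(-1))**2 = (-15 - 5)**2 = (-20)**2 = 400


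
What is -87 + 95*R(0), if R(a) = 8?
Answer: 673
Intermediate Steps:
-87 + 95*R(0) = -87 + 95*8 = -87 + 760 = 673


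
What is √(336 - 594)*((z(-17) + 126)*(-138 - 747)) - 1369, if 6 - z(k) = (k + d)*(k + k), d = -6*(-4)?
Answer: -1369 - 327450*I*√258 ≈ -1369.0 - 5.2596e+6*I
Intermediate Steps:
d = 24
z(k) = 6 - 2*k*(24 + k) (z(k) = 6 - (k + 24)*(k + k) = 6 - (24 + k)*2*k = 6 - 2*k*(24 + k))
√(336 - 594)*((z(-17) + 126)*(-138 - 747)) - 1369 = √(336 - 594)*(((6 - 48*(-17) - 2*(-17)²) + 126)*(-138 - 747)) - 1369 = √(-258)*(((6 + 816 - 2*289) + 126)*(-885)) - 1369 = (I*√258)*(((6 + 816 - 578) + 126)*(-885)) - 1369 = (I*√258)*((244 + 126)*(-885)) - 1369 = (I*√258)*(370*(-885)) - 1369 = (I*√258)*(-327450) - 1369 = -327450*I*√258 - 1369 = -1369 - 327450*I*√258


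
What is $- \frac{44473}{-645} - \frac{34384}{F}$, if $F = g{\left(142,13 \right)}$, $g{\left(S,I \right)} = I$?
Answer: $- \frac{21599531}{8385} \approx -2576.0$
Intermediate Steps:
$F = 13$
$- \frac{44473}{-645} - \frac{34384}{F} = - \frac{44473}{-645} - \frac{34384}{13} = \left(-44473\right) \left(- \frac{1}{645}\right) - \frac{34384}{13} = \frac{44473}{645} - \frac{34384}{13} = - \frac{21599531}{8385}$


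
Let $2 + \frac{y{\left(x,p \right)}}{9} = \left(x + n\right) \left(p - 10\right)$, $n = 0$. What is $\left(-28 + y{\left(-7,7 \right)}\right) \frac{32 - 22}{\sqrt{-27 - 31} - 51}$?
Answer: $- \frac{72930}{2659} - \frac{1430 i \sqrt{58}}{2659} \approx -27.428 - 4.0957 i$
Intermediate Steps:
$y{\left(x,p \right)} = -18 + 9 x \left(-10 + p\right)$ ($y{\left(x,p \right)} = -18 + 9 \left(x + 0\right) \left(p - 10\right) = -18 + 9 x \left(-10 + p\right)$)
$\left(-28 + y{\left(-7,7 \right)}\right) \frac{32 - 22}{\sqrt{-27 - 31} - 51} = \left(-28 - \left(-612 + 441\right)\right) \frac{32 - 22}{\sqrt{-27 - 31} - 51} = \left(-28 - -171\right) \frac{10}{\sqrt{-58} - 51} = \left(-28 + 171\right) \frac{10}{i \sqrt{58} - 51} = 143 \frac{10}{-51 + i \sqrt{58}} = \frac{1430}{-51 + i \sqrt{58}}$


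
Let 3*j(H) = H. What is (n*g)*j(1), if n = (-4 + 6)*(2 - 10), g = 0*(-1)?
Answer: 0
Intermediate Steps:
g = 0
j(H) = H/3
n = -16 (n = 2*(-8) = -16)
(n*g)*j(1) = (-16*0)*((1/3)*1) = 0*(1/3) = 0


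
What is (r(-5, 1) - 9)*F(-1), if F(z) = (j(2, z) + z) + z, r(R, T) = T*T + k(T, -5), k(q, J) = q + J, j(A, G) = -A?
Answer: 48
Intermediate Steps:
k(q, J) = J + q
r(R, T) = -5 + T + T² (r(R, T) = T*T + (-5 + T) = T² + (-5 + T) = -5 + T + T²)
F(z) = -2 + 2*z (F(z) = (-1*2 + z) + z = (-2 + z) + z = -2 + 2*z)
(r(-5, 1) - 9)*F(-1) = ((-5 + 1 + 1²) - 9)*(-2 + 2*(-1)) = ((-5 + 1 + 1) - 9)*(-2 - 2) = (-3 - 9)*(-4) = -12*(-4) = 48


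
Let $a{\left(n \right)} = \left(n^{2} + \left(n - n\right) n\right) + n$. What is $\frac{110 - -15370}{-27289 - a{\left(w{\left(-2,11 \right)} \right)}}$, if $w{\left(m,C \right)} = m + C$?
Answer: $- \frac{15480}{27379} \approx -0.5654$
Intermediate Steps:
$w{\left(m,C \right)} = C + m$
$a{\left(n \right)} = n + n^{2}$ ($a{\left(n \right)} = \left(n^{2} + 0 n\right) + n = \left(n^{2} + 0\right) + n = n^{2} + n = n + n^{2}$)
$\frac{110 - -15370}{-27289 - a{\left(w{\left(-2,11 \right)} \right)}} = \frac{110 - -15370}{-27289 - \left(11 - 2\right) \left(1 + \left(11 - 2\right)\right)} = \frac{110 + 15370}{-27289 - 9 \left(1 + 9\right)} = \frac{15480}{-27289 - 9 \cdot 10} = \frac{15480}{-27289 - 90} = \frac{15480}{-27379} = 15480 \left(- \frac{1}{27379}\right) = - \frac{15480}{27379}$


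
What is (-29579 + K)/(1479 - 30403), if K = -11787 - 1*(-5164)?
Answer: 18101/14462 ≈ 1.2516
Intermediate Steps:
K = -6623 (K = -11787 + 5164 = -6623)
(-29579 + K)/(1479 - 30403) = (-29579 - 6623)/(1479 - 30403) = -36202/(-28924) = -36202*(-1/28924) = 18101/14462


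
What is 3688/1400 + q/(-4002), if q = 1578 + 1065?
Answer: 460799/233450 ≈ 1.9739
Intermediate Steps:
q = 2643
3688/1400 + q/(-4002) = 3688/1400 + 2643/(-4002) = 3688*(1/1400) + 2643*(-1/4002) = 461/175 - 881/1334 = 460799/233450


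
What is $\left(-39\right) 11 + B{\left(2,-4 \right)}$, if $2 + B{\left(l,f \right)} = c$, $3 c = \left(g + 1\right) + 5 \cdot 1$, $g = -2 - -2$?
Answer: $-429$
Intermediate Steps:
$g = 0$ ($g = -2 + 2 = 0$)
$c = 2$ ($c = \frac{\left(0 + 1\right) + 5 \cdot 1}{3} = \frac{1 + 5}{3} = \frac{1}{3} \cdot 6 = 2$)
$B{\left(l,f \right)} = 0$ ($B{\left(l,f \right)} = -2 + 2 = 0$)
$\left(-39\right) 11 + B{\left(2,-4 \right)} = \left(-39\right) 11 + 0 = -429 + 0 = -429$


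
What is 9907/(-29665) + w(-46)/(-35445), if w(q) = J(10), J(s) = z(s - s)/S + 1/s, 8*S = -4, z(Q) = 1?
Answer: -41305559/123703050 ≈ -0.33391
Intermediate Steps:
S = -½ (S = (⅛)*(-4) = -½ ≈ -0.50000)
J(s) = -2 + 1/s (J(s) = 1/(-½) + 1/s = 1*(-2) + 1/s = -2 + 1/s)
w(q) = -19/10 (w(q) = -2 + 1/10 = -2 + ⅒ = -19/10)
9907/(-29665) + w(-46)/(-35445) = 9907/(-29665) - 19/10/(-35445) = 9907*(-1/29665) - 19/10*(-1/35445) = -9907/29665 + 19/354450 = -41305559/123703050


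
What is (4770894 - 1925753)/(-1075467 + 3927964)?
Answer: 2845141/2852497 ≈ 0.99742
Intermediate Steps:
(4770894 - 1925753)/(-1075467 + 3927964) = 2845141/2852497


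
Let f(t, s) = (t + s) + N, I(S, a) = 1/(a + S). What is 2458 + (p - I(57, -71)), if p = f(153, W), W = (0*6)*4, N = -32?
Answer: 36107/14 ≈ 2579.1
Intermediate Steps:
I(S, a) = 1/(S + a)
W = 0 (W = 0*4 = 0)
f(t, s) = -32 + s + t (f(t, s) = (t + s) - 32 = (s + t) - 32 = -32 + s + t)
p = 121 (p = -32 + 0 + 153 = 121)
2458 + (p - I(57, -71)) = 2458 + (121 - 1/(57 - 71)) = 2458 + (121 - 1/(-14)) = 2458 + (121 - 1*(-1/14)) = 2458 + (121 + 1/14) = 2458 + 1695/14 = 36107/14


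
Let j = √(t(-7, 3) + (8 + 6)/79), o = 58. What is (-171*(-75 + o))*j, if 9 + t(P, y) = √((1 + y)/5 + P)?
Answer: 2907*√(-1376575 + 31205*I*√155)/395 ≈ 1206.7 + 8718.6*I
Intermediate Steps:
t(P, y) = -9 + √(⅕ + P + y/5) (t(P, y) = -9 + √((1 + y)/5 + P) = -9 + √((1 + y)*(⅕) + P) = -9 + √((⅕ + y/5) + P) = -9 + √(⅕ + P + y/5))
j = √(-697/79 + I*√155/5) (j = √((-9 + √(5 + 5*3 + 25*(-7))/5) + (8 + 6)/79) = √((-9 + √(5 + 15 - 175)/5) + 14*(1/79)) = √((-9 + √(-155)/5) + 14/79) = √((-9 + (I*√155)/5) + 14/79) = √((-9 + I*√155/5) + 14/79) = √(-697/79 + I*√155/5) ≈ 0.41511 + 2.9992*I)
(-171*(-75 + o))*j = (-171*(-75 + 58))*(√(-1376575 + 31205*I*√155)/395) = (-171*(-17))*(√(-1376575 + 31205*I*√155)/395) = 2907*(√(-1376575 + 31205*I*√155)/395) = 2907*√(-1376575 + 31205*I*√155)/395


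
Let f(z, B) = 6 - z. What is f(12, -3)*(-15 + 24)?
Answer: -54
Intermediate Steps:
f(12, -3)*(-15 + 24) = (6 - 1*12)*(-15 + 24) = (6 - 12)*9 = -6*9 = -54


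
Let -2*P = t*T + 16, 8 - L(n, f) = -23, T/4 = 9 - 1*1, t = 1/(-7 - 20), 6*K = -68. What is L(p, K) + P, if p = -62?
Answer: 637/27 ≈ 23.593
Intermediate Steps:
K = -34/3 (K = (⅙)*(-68) = -34/3 ≈ -11.333)
t = -1/27 (t = 1/(-27) = -1/27 ≈ -0.037037)
T = 32 (T = 4*(9 - 1*1) = 4*(9 - 1) = 4*8 = 32)
L(n, f) = 31 (L(n, f) = 8 - 1*(-23) = 8 + 23 = 31)
P = -200/27 (P = -(-1/27*32 + 16)/2 = -(-32/27 + 16)/2 = -½*400/27 = -200/27 ≈ -7.4074)
L(p, K) + P = 31 - 200/27 = 637/27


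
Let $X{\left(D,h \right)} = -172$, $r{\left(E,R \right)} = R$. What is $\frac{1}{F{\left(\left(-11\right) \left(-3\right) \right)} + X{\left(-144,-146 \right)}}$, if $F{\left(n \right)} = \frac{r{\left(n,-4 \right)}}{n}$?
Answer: $- \frac{33}{5680} \approx -0.0058099$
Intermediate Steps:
$F{\left(n \right)} = - \frac{4}{n}$
$\frac{1}{F{\left(\left(-11\right) \left(-3\right) \right)} + X{\left(-144,-146 \right)}} = \frac{1}{- \frac{4}{\left(-11\right) \left(-3\right)} - 172} = \frac{1}{- \frac{4}{33} - 172} = \frac{1}{- \frac{5680}{33}} = - \frac{33}{5680}$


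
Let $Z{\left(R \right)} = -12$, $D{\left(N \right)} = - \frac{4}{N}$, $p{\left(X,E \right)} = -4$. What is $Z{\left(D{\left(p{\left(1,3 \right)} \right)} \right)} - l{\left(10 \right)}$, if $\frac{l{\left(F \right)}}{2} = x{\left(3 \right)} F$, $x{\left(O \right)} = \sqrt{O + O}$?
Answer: $-12 - 20 \sqrt{6} \approx -60.99$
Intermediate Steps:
$x{\left(O \right)} = \sqrt{2} \sqrt{O}$ ($x{\left(O \right)} = \sqrt{2 O} = \sqrt{2} \sqrt{O}$)
$l{\left(F \right)} = 2 F \sqrt{6}$ ($l{\left(F \right)} = 2 \sqrt{2} \sqrt{3} F = 2 \sqrt{6} F = 2 F \sqrt{6}$)
$Z{\left(D{\left(p{\left(1,3 \right)} \right)} \right)} - l{\left(10 \right)} = -12 - 2 \cdot 10 \sqrt{6} = -12 - 20 \sqrt{6}$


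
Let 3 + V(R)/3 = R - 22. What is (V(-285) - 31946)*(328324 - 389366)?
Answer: 2006816792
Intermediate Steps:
V(R) = -75 + 3*R (V(R) = -9 + 3*(R - 22) = -9 + 3*(-22 + R) = -9 + (-66 + 3*R) = -75 + 3*R)
(V(-285) - 31946)*(328324 - 389366) = ((-75 + 3*(-285)) - 31946)*(328324 - 389366) = ((-75 - 855) - 31946)*(-61042) = (-930 - 31946)*(-61042) = -32876*(-61042) = 2006816792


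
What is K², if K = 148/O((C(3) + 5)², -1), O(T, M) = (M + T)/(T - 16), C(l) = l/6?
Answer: 7907344/1521 ≈ 5198.8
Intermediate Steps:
C(l) = l/6 (C(l) = l*(⅙) = l/6)
O(T, M) = (M + T)/(-16 + T)
K = 2812/39 (K = 148/(((-1 + ((⅙)*3 + 5)²)/(-16 + ((⅙)*3 + 5)²))) = 148/(((-1 + (½ + 5)²)/(-16 + (½ + 5)²))) = 148/(((-1 + (11/2)²)/(-16 + (11/2)²))) = 148/(((-1 + 121/4)/(-16 + 121/4))) = 148/(((117/4)/(57/4))) = 148/(((4/57)*(117/4))) = 148/(39/19) = 148*(19/39) = 2812/39 ≈ 72.103)
K² = (2812/39)² = 7907344/1521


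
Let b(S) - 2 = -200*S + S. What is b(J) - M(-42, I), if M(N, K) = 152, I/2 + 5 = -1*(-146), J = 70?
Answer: -14080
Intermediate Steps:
I = 282 (I = -10 + 2*(-1*(-146)) = -10 + 2*146 = -10 + 292 = 282)
b(S) = 2 - 199*S (b(S) = 2 + (-200*S + S) = 2 - 199*S)
b(J) - M(-42, I) = (2 - 199*70) - 1*152 = (2 - 13930) - 152 = -13928 - 152 = -14080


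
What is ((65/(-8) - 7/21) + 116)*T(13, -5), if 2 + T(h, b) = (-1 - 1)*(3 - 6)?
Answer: 2581/6 ≈ 430.17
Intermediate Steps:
T(h, b) = 4 (T(h, b) = -2 + (-1 - 1)*(3 - 6) = -2 - 2*(-3) = -2 + 6 = 4)
((65/(-8) - 7/21) + 116)*T(13, -5) = ((65/(-8) - 7/21) + 116)*4 = ((65*(-⅛) - 7*1/21) + 116)*4 = ((-65/8 - ⅓) + 116)*4 = (-203/24 + 116)*4 = (2581/24)*4 = 2581/6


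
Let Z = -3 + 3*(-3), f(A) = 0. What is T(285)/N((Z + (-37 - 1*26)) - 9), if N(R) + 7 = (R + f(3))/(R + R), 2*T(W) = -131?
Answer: 131/13 ≈ 10.077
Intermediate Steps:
T(W) = -131/2 (T(W) = (1/2)*(-131) = -131/2)
Z = -12 (Z = -3 - 9 = -12)
N(R) = -13/2 (N(R) = -7 + (R + 0)/(R + R) = -7 + R/((2*R)) = -7 + R*(1/(2*R)) = -7 + 1/2 = -13/2)
T(285)/N((Z + (-37 - 1*26)) - 9) = -131/(2*(-13/2)) = -131/2*(-2/13) = 131/13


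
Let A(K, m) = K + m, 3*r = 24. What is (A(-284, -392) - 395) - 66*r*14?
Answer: -8463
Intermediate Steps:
r = 8 (r = (⅓)*24 = 8)
(A(-284, -392) - 395) - 66*r*14 = ((-284 - 392) - 395) - 66*8*14 = (-676 - 395) - 528*14 = -1071 - 7392 = -8463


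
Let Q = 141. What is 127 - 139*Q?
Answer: -19472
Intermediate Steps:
127 - 139*Q = 127 - 139*141 = 127 - 19599 = -19472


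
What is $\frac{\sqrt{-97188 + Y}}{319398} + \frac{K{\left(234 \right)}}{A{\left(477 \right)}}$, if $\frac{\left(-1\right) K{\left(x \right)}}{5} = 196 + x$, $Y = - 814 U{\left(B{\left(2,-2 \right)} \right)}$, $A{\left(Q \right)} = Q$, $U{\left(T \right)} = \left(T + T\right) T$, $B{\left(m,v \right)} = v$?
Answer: $- \frac{2150}{477} + \frac{5 i \sqrt{1037}}{159699} \approx -4.5073 + 0.0010082 i$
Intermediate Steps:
$U{\left(T \right)} = 2 T^{2}$ ($U{\left(T \right)} = 2 T T = 2 T^{2}$)
$Y = -6512$ ($Y = - 814 \cdot 2 \left(-2\right)^{2} = - 814 \cdot 2 \cdot 4 = \left(-814\right) 8 = -6512$)
$K{\left(x \right)} = -980 - 5 x$ ($K{\left(x \right)} = - 5 \left(196 + x\right) = -980 - 5 x$)
$\frac{\sqrt{-97188 + Y}}{319398} + \frac{K{\left(234 \right)}}{A{\left(477 \right)}} = \frac{\sqrt{-97188 - 6512}}{319398} + \frac{-980 - 1170}{477} = \sqrt{-103700} \cdot \frac{1}{319398} + \left(-980 - 1170\right) \frac{1}{477} = 10 i \sqrt{1037} \cdot \frac{1}{319398} - \frac{2150}{477} = \frac{5 i \sqrt{1037}}{159699} - \frac{2150}{477} = - \frac{2150}{477} + \frac{5 i \sqrt{1037}}{159699}$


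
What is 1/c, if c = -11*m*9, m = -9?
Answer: 1/891 ≈ 0.0011223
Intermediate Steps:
c = 891 (c = -11*(-9)*9 = 99*9 = 891)
1/c = 1/891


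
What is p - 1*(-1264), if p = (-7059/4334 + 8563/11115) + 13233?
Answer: 698314079027/48172410 ≈ 14496.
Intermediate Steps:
p = 637424152787/48172410 (p = (-7059*1/4334 + 8563*(1/11115)) + 13233 = (-7059/4334 + 8563/11115) + 13233 = -41348743/48172410 + 13233 = 637424152787/48172410 ≈ 13232.)
p - 1*(-1264) = 637424152787/48172410 - 1*(-1264) = 637424152787/48172410 + 1264 = 698314079027/48172410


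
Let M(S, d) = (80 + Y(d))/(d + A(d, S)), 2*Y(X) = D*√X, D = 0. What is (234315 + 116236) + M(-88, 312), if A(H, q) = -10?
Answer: 52933241/151 ≈ 3.5055e+5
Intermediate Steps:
Y(X) = 0 (Y(X) = (0*√X)/2 = (½)*0 = 0)
M(S, d) = 80/(-10 + d) (M(S, d) = (80 + 0)/(d - 10) = 80/(-10 + d))
(234315 + 116236) + M(-88, 312) = (234315 + 116236) + 80/(-10 + 312) = 350551 + 80/302 = 350551 + 80*(1/302) = 350551 + 40/151 = 52933241/151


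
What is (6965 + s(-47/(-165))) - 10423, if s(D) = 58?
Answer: -3400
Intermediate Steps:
(6965 + s(-47/(-165))) - 10423 = (6965 + 58) - 10423 = 7023 - 10423 = -3400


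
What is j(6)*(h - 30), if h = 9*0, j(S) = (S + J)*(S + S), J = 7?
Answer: -4680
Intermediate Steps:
j(S) = 2*S*(7 + S) (j(S) = (S + 7)*(S + S) = (7 + S)*(2*S) = 2*S*(7 + S))
h = 0
j(6)*(h - 30) = (2*6*(7 + 6))*(0 - 30) = (2*6*13)*(-30) = 156*(-30) = -4680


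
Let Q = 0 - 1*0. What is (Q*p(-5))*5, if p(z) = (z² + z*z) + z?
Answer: 0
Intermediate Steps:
p(z) = z + 2*z² (p(z) = (z² + z²) + z = 2*z² + z = z + 2*z²)
Q = 0 (Q = 0 + 0 = 0)
(Q*p(-5))*5 = (0*(-5*(1 + 2*(-5))))*5 = (0*(-5*(1 - 10)))*5 = (0*(-5*(-9)))*5 = (0*45)*5 = 0*5 = 0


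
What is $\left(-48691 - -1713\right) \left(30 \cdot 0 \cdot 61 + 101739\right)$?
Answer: $-4779494742$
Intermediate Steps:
$\left(-48691 - -1713\right) \left(30 \cdot 0 \cdot 61 + 101739\right) = \left(-48691 + \left(-175 + 1888\right)\right) \left(0 \cdot 61 + 101739\right) = \left(-48691 + 1713\right) \left(0 + 101739\right) = \left(-46978\right) 101739 = -4779494742$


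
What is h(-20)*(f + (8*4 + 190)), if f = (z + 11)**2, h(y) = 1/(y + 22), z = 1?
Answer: 183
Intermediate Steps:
h(y) = 1/(22 + y)
f = 144 (f = (1 + 11)**2 = 12**2 = 144)
h(-20)*(f + (8*4 + 190)) = (144 + (8*4 + 190))/(22 - 20) = (144 + (32 + 190))/2 = (144 + 222)/2 = (1/2)*366 = 183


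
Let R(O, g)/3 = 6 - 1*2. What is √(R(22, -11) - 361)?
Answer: I*√349 ≈ 18.682*I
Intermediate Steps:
R(O, g) = 12 (R(O, g) = 3*(6 - 1*2) = 3*(6 - 2) = 3*4 = 12)
√(R(22, -11) - 361) = √(12 - 361) = √(-349) = I*√349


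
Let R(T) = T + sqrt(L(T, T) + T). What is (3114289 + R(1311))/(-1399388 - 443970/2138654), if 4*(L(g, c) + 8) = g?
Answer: -3331595201200/1496403593861 - 1069327*sqrt(6523)/2992807187722 ≈ -2.2264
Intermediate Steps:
L(g, c) = -8 + g/4
R(T) = T + sqrt(-8 + 5*T/4) (R(T) = T + sqrt((-8 + T/4) + T) = T + sqrt(-8 + 5*T/4))
(3114289 + R(1311))/(-1399388 - 443970/2138654) = (3114289 + (1311 + sqrt(-32 + 5*1311)/2))/(-1399388 - 443970/2138654) = (3114289 + (1311 + sqrt(-32 + 6555)/2))/(-1399388 - 443970*1/2138654) = (3114289 + (1311 + sqrt(6523)/2))/(-1399388 - 221985/1069327) = (3115600 + sqrt(6523)/2)/(-1496403593861/1069327) = (3115600 + sqrt(6523)/2)*(-1069327/1496403593861) = -3331595201200/1496403593861 - 1069327*sqrt(6523)/2992807187722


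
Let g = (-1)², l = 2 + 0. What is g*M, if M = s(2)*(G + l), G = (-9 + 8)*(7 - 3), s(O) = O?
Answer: -4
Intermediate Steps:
l = 2
G = -4 (G = -1*4 = -4)
M = -4 (M = 2*(-4 + 2) = 2*(-2) = -4)
g = 1
g*M = 1*(-4) = -4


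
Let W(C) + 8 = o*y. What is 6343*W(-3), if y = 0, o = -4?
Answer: -50744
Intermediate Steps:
W(C) = -8 (W(C) = -8 - 4*0 = -8 + 0 = -8)
6343*W(-3) = 6343*(-8) = -50744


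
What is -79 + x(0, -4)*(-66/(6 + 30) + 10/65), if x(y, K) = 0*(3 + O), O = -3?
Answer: -79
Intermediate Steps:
x(y, K) = 0 (x(y, K) = 0*(3 - 3) = 0*0 = 0)
-79 + x(0, -4)*(-66/(6 + 30) + 10/65) = -79 + 0*(-66/(6 + 30) + 10/65) = -79 + 0*(-66/36 + 10*(1/65)) = -79 + 0*(-66*1/36 + 2/13) = -79 + 0*(-11/6 + 2/13) = -79 + 0*(-131/78) = -79 + 0 = -79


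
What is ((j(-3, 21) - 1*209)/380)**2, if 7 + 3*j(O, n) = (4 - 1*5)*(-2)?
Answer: 24964/81225 ≈ 0.30734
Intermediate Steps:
j(O, n) = -5/3 (j(O, n) = -7/3 + ((4 - 1*5)*(-2))/3 = -7/3 + ((4 - 5)*(-2))/3 = -7/3 + (-1*(-2))/3 = -7/3 + (1/3)*2 = -7/3 + 2/3 = -5/3)
((j(-3, 21) - 1*209)/380)**2 = ((-5/3 - 1*209)/380)**2 = ((-5/3 - 209)*(1/380))**2 = (-632/3*1/380)**2 = (-158/285)**2 = 24964/81225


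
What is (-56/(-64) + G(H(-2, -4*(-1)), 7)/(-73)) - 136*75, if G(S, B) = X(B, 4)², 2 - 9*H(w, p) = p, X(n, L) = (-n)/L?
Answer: -11912627/1168 ≈ -10199.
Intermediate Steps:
X(n, L) = -n/L
H(w, p) = 2/9 - p/9
G(S, B) = B²/16 (G(S, B) = (-1*B/4)² = (-1*B*¼)² = (-B/4)² = B²/16)
(-56/(-64) + G(H(-2, -4*(-1)), 7)/(-73)) - 136*75 = (-56/(-64) + ((1/16)*7²)/(-73)) - 136*75 = (-56*(-1/64) + ((1/16)*49)*(-1/73)) - 10200 = (7/8 + (49/16)*(-1/73)) - 10200 = (7/8 - 49/1168) - 10200 = 973/1168 - 10200 = -11912627/1168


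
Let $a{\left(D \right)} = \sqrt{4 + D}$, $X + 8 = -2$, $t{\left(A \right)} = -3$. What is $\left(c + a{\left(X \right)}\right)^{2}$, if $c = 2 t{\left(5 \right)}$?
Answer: $\left(6 - i \sqrt{6}\right)^{2} \approx 30.0 - 29.394 i$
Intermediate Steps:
$X = -10$ ($X = -8 - 2 = -10$)
$c = -6$ ($c = 2 \left(-3\right) = -6$)
$\left(c + a{\left(X \right)}\right)^{2} = \left(-6 + \sqrt{4 - 10}\right)^{2} = \left(-6 + \sqrt{-6}\right)^{2} = \left(-6 + i \sqrt{6}\right)^{2}$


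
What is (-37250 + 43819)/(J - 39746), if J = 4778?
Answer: -6569/34968 ≈ -0.18786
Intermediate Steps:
(-37250 + 43819)/(J - 39746) = (-37250 + 43819)/(4778 - 39746) = 6569/(-34968) = 6569*(-1/34968) = -6569/34968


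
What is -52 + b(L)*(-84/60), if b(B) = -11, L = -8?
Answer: -183/5 ≈ -36.600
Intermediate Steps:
-52 + b(L)*(-84/60) = -52 - (-924)/60 = -52 - 11*(-7/5) = -52 + 77/5 = -183/5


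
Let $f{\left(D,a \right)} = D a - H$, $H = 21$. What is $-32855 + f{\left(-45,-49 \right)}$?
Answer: $-30671$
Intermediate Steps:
$f{\left(D,a \right)} = -21 + D a$ ($f{\left(D,a \right)} = D a - 21 = -21 + D a$)
$-32855 + f{\left(-45,-49 \right)} = -32855 - -2184 = -32855 + \left(-21 + 2205\right) = -32855 + 2184 = -30671$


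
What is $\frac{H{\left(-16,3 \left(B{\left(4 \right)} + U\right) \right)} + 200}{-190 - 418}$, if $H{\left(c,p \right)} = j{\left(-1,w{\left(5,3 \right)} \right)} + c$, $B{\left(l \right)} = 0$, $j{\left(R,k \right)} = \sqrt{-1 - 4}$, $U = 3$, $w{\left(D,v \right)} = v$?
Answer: $- \frac{23}{76} - \frac{i \sqrt{5}}{608} \approx -0.30263 - 0.0036777 i$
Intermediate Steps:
$j{\left(R,k \right)} = i \sqrt{5}$ ($j{\left(R,k \right)} = \sqrt{-5} = i \sqrt{5}$)
$H{\left(c,p \right)} = c + i \sqrt{5}$ ($H{\left(c,p \right)} = i \sqrt{5} + c = c + i \sqrt{5}$)
$\frac{H{\left(-16,3 \left(B{\left(4 \right)} + U\right) \right)} + 200}{-190 - 418} = \frac{\left(-16 + i \sqrt{5}\right) + 200}{-190 - 418} = \frac{184 + i \sqrt{5}}{-608} = \left(184 + i \sqrt{5}\right) \left(- \frac{1}{608}\right) = - \frac{23}{76} - \frac{i \sqrt{5}}{608}$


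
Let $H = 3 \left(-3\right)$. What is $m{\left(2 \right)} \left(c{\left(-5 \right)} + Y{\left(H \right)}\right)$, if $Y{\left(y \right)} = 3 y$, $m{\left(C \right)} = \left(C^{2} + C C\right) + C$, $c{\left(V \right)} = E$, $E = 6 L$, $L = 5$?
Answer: $30$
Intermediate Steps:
$E = 30$ ($E = 6 \cdot 5 = 30$)
$c{\left(V \right)} = 30$
$m{\left(C \right)} = C + 2 C^{2}$ ($m{\left(C \right)} = \left(C^{2} + C^{2}\right) + C = 2 C^{2} + C = C + 2 C^{2}$)
$H = -9$
$m{\left(2 \right)} \left(c{\left(-5 \right)} + Y{\left(H \right)}\right) = 2 \left(1 + 2 \cdot 2\right) \left(30 + 3 \left(-9\right)\right) = 2 \left(1 + 4\right) \left(30 - 27\right) = 2 \cdot 5 \cdot 3 = 10 \cdot 3 = 30$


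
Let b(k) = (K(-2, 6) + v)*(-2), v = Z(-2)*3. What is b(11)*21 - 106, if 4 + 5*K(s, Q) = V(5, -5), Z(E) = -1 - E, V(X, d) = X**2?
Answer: -2042/5 ≈ -408.40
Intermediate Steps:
K(s, Q) = 21/5 (K(s, Q) = -4/5 + (1/5)*5**2 = -4/5 + (1/5)*25 = -4/5 + 5 = 21/5)
v = 3 (v = (-1 - 1*(-2))*3 = (-1 + 2)*3 = 1*3 = 3)
b(k) = -72/5 (b(k) = (21/5 + 3)*(-2) = (36/5)*(-2) = -72/5)
b(11)*21 - 106 = -72/5*21 - 106 = -1512/5 - 106 = -2042/5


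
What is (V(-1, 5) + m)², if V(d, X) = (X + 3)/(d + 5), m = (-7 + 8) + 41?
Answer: 1936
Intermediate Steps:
m = 42 (m = 1 + 41 = 42)
V(d, X) = (3 + X)/(5 + d)
(V(-1, 5) + m)² = ((3 + 5)/(5 - 1) + 42)² = (8/4 + 42)² = ((¼)*8 + 42)² = (2 + 42)² = 44² = 1936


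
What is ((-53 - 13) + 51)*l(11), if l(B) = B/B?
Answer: -15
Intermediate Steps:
l(B) = 1
((-53 - 13) + 51)*l(11) = ((-53 - 13) + 51)*1 = (-66 + 51)*1 = -15*1 = -15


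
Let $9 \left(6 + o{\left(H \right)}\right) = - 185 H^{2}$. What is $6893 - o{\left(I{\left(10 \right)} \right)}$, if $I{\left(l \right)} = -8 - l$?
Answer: $13559$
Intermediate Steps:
$o{\left(H \right)} = -6 - \frac{185 H^{2}}{9}$ ($o{\left(H \right)} = -6 + \frac{\left(-185\right) H^{2}}{9} = -6 - \frac{185 H^{2}}{9}$)
$6893 - o{\left(I{\left(10 \right)} \right)} = 6893 - \left(-6 - \frac{185 \left(-8 - 10\right)^{2}}{9}\right) = 6893 - \left(-6 - \frac{185 \left(-18\right)^{2}}{9}\right) = 6893 - \left(-6 - 6660\right) = 6893 - -6666 = 6893 + 6666 = 13559$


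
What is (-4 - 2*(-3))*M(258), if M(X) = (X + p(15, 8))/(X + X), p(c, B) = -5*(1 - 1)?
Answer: 1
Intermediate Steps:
p(c, B) = 0 (p(c, B) = -5*0 = 0)
M(X) = ½ (M(X) = (X + 0)/(X + X) = X/((2*X)) = X*(1/(2*X)) = ½)
(-4 - 2*(-3))*M(258) = (-4 - 2*(-3))*(½) = (-4 + 6)*(½) = 2*(½) = 1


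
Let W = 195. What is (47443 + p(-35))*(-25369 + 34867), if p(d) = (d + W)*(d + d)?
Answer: 344236014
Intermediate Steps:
p(d) = 2*d*(195 + d) (p(d) = (d + 195)*(d + d) = (195 + d)*(2*d) = 2*d*(195 + d))
(47443 + p(-35))*(-25369 + 34867) = (47443 + 2*(-35)*(195 - 35))*(-25369 + 34867) = (47443 + 2*(-35)*160)*9498 = (47443 - 11200)*9498 = 36243*9498 = 344236014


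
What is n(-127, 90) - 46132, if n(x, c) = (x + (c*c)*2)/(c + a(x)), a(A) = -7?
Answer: -3812883/83 ≈ -45938.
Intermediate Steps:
n(x, c) = (x + 2*c**2)/(-7 + c) (n(x, c) = (x + (c*c)*2)/(c - 7) = (x + c**2*2)/(-7 + c) = (x + 2*c**2)/(-7 + c))
n(-127, 90) - 46132 = (-127 + 2*90**2)/(-7 + 90) - 46132 = (-127 + 2*8100)/83 - 46132 = (-127 + 16200)/83 - 46132 = (1/83)*16073 - 46132 = 16073/83 - 46132 = -3812883/83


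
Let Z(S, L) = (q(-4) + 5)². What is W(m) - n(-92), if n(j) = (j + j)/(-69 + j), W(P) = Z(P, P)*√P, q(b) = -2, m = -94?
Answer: -8/7 + 9*I*√94 ≈ -1.1429 + 87.258*I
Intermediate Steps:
Z(S, L) = 9 (Z(S, L) = (-2 + 5)² = 3² = 9)
W(P) = 9*√P
n(j) = 2*j/(-69 + j) (n(j) = (2*j)/(-69 + j) = 2*j/(-69 + j))
W(m) - n(-92) = 9*√(-94) - 2*(-92)/(-69 - 92) = 9*(I*√94) - 2*(-92)/(-161) = 9*I*√94 - 2*(-92)*(-1)/161 = 9*I*√94 - 1*8/7 = 9*I*√94 - 8/7 = -8/7 + 9*I*√94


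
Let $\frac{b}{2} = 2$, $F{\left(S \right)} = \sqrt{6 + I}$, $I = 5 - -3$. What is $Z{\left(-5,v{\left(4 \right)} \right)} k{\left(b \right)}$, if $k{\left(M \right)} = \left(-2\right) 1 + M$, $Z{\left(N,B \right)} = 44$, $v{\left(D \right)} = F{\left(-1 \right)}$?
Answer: $88$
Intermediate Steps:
$I = 8$ ($I = 5 + 3 = 8$)
$F{\left(S \right)} = \sqrt{14}$ ($F{\left(S \right)} = \sqrt{6 + 8} = \sqrt{14}$)
$v{\left(D \right)} = \sqrt{14}$
$b = 4$ ($b = 2 \cdot 2 = 4$)
$k{\left(M \right)} = -2 + M$
$Z{\left(-5,v{\left(4 \right)} \right)} k{\left(b \right)} = 44 \left(-2 + 4\right) = 44 \cdot 2 = 88$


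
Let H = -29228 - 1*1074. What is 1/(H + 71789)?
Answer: 1/41487 ≈ 2.4104e-5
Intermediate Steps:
H = -30302 (H = -29228 - 1074 = -30302)
1/(H + 71789) = 1/(-30302 + 71789) = 1/41487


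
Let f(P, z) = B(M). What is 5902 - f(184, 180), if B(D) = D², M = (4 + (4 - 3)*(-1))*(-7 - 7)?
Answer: 4138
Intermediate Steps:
M = -42 (M = (4 + 1*(-1))*(-14) = (4 - 1)*(-14) = 3*(-14) = -42)
f(P, z) = 1764 (f(P, z) = (-42)² = 1764)
5902 - f(184, 180) = 5902 - 1*1764 = 5902 - 1764 = 4138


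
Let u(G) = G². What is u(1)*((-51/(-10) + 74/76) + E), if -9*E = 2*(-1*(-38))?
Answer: -2027/855 ≈ -2.3708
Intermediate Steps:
E = -76/9 (E = -2*(-1*(-38))/9 = -2*38/9 = -⅑*76 = -76/9 ≈ -8.4444)
u(1)*((-51/(-10) + 74/76) + E) = 1²*((-51/(-10) + 74/76) - 76/9) = 1*((-51*(-⅒) + 74*(1/76)) - 76/9) = 1*((51/10 + 37/38) - 76/9) = 1*(577/95 - 76/9) = 1*(-2027/855) = -2027/855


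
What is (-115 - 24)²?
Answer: 19321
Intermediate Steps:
(-115 - 24)² = (-139)² = 19321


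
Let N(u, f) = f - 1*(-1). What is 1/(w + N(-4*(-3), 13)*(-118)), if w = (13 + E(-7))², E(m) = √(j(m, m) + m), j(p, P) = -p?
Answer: -1/1483 ≈ -0.00067431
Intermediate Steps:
E(m) = 0 (E(m) = √(-m + m) = √0 = 0)
N(u, f) = 1 + f (N(u, f) = f + 1 = 1 + f)
w = 169 (w = (13 + 0)² = 13² = 169)
1/(w + N(-4*(-3), 13)*(-118)) = 1/(169 + (1 + 13)*(-118)) = 1/(169 + 14*(-118)) = 1/(169 - 1652) = 1/(-1483) = -1/1483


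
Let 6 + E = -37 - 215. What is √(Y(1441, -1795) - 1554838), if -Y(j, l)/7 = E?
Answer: 2*I*√388258 ≈ 1246.2*I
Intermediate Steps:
E = -258 (E = -6 + (-37 - 215) = -6 - 252 = -258)
Y(j, l) = 1806 (Y(j, l) = -7*(-258) = 1806)
√(Y(1441, -1795) - 1554838) = √(1806 - 1554838) = √(-1553032) = 2*I*√388258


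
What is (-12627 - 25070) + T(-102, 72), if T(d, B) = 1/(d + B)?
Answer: -1130911/30 ≈ -37697.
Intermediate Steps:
T(d, B) = 1/(B + d)
(-12627 - 25070) + T(-102, 72) = (-12627 - 25070) + 1/(72 - 102) = -37697 + 1/(-30) = -37697 - 1/30 = -1130911/30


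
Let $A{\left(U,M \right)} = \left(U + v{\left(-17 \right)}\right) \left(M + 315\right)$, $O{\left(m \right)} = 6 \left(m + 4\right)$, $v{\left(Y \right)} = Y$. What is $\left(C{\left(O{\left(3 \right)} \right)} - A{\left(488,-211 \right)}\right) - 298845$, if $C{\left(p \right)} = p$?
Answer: $-347787$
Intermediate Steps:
$O{\left(m \right)} = 24 + 6 m$ ($O{\left(m \right)} = 6 \left(4 + m\right) = 24 + 6 m$)
$A{\left(U,M \right)} = \left(-17 + U\right) \left(315 + M\right)$ ($A{\left(U,M \right)} = \left(U - 17\right) \left(M + 315\right) = \left(-17 + U\right) \left(315 + M\right)$)
$\left(C{\left(O{\left(3 \right)} \right)} - A{\left(488,-211 \right)}\right) - 298845 = \left(\left(24 + 6 \cdot 3\right) - \left(-5355 - -3587 + 315 \cdot 488 - 102968\right)\right) - 298845 = \left(\left(24 + 18\right) - \left(-5355 + 3587 + 153720 - 102968\right)\right) - 298845 = \left(42 - 48984\right) - 298845 = -48942 - 298845 = -347787$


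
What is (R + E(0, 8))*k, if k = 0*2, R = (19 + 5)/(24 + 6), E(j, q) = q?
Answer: 0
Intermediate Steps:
R = 4/5 (R = 24/30 = 24*(1/30) = 4/5 ≈ 0.80000)
k = 0
(R + E(0, 8))*k = (4/5 + 8)*0 = (44/5)*0 = 0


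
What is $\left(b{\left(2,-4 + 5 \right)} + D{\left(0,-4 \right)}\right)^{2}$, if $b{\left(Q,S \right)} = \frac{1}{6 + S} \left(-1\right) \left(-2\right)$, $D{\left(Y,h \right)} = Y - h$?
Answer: $\frac{900}{49} \approx 18.367$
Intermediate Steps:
$b{\left(Q,S \right)} = \frac{2}{6 + S}$ ($b{\left(Q,S \right)} = - \frac{1}{6 + S} \left(-2\right) = \frac{2}{6 + S}$)
$\left(b{\left(2,-4 + 5 \right)} + D{\left(0,-4 \right)}\right)^{2} = \left(\frac{2}{6 + \left(-4 + 5\right)} + \left(0 - -4\right)\right)^{2} = \left(\frac{2}{6 + 1} + \left(0 + 4\right)\right)^{2} = \left(\frac{2}{7} + 4\right)^{2} = \left(\frac{30}{7}\right)^{2} = \frac{900}{49}$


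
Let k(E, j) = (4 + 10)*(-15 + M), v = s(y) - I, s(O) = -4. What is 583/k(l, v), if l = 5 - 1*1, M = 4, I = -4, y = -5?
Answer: -53/14 ≈ -3.7857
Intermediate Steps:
l = 4 (l = 5 - 1 = 4)
v = 0 (v = -4 - 1*(-4) = -4 + 4 = 0)
k(E, j) = -154 (k(E, j) = (4 + 10)*(-15 + 4) = 14*(-11) = -154)
583/k(l, v) = 583/(-154) = 583*(-1/154) = -53/14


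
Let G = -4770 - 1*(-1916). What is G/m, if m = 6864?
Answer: -1427/3432 ≈ -0.41579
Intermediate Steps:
G = -2854 (G = -4770 + 1916 = -2854)
G/m = -2854/6864 = -2854*1/6864 = -1427/3432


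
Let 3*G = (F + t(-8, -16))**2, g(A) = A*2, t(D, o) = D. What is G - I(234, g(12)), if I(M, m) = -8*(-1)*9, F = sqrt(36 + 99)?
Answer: -17/3 - 16*sqrt(15) ≈ -67.634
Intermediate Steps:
F = 3*sqrt(15) (F = sqrt(135) = 3*sqrt(15) ≈ 11.619)
g(A) = 2*A
I(M, m) = 72 (I(M, m) = 8*9 = 72)
G = (-8 + 3*sqrt(15))**2/3 (G = (3*sqrt(15) - 8)**2/3 = (-8 + 3*sqrt(15))**2/3 ≈ 4.3656)
G - I(234, g(12)) = (199/3 - 16*sqrt(15)) - 1*72 = (199/3 - 16*sqrt(15)) - 72 = -17/3 - 16*sqrt(15)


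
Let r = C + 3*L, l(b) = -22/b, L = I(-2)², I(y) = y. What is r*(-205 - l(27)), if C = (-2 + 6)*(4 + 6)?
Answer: -286676/27 ≈ -10618.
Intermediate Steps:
C = 40 (C = 4*10 = 40)
L = 4 (L = (-2)² = 4)
r = 52 (r = 40 + 3*4 = 40 + 12 = 52)
r*(-205 - l(27)) = 52*(-205 - (-22)/27) = 52*(-205 - 1*(-22/27)) = 52*(-205 + 22/27) = 52*(-5513/27) = -286676/27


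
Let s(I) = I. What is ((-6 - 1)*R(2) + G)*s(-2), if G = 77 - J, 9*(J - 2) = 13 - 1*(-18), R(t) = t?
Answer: -1036/9 ≈ -115.11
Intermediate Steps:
J = 49/9 (J = 2 + (13 - 1*(-18))/9 = 2 + (13 + 18)/9 = 2 + (1/9)*31 = 2 + 31/9 = 49/9 ≈ 5.4444)
G = 644/9 (G = 77 - 1*49/9 = 77 - 49/9 = 644/9 ≈ 71.556)
((-6 - 1)*R(2) + G)*s(-2) = ((-6 - 1)*2 + 644/9)*(-2) = (-7*2 + 644/9)*(-2) = (-14 + 644/9)*(-2) = (518/9)*(-2) = -1036/9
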